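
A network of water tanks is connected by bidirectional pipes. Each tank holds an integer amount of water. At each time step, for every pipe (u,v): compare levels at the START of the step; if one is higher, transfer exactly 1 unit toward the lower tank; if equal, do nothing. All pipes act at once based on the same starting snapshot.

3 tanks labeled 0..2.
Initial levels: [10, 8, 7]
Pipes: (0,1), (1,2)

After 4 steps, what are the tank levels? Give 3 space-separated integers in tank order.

Answer: 8 9 8

Derivation:
Step 1: flows [0->1,1->2] -> levels [9 8 8]
Step 2: flows [0->1,1=2] -> levels [8 9 8]
Step 3: flows [1->0,1->2] -> levels [9 7 9]
Step 4: flows [0->1,2->1] -> levels [8 9 8]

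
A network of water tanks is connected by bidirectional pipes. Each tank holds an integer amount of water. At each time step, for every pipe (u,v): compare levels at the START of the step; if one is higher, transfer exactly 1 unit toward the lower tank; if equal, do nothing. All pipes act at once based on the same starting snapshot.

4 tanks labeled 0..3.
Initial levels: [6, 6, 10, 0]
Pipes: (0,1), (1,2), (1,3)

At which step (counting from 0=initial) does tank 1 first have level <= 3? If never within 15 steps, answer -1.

Answer: -1

Derivation:
Step 1: flows [0=1,2->1,1->3] -> levels [6 6 9 1]
Step 2: flows [0=1,2->1,1->3] -> levels [6 6 8 2]
Step 3: flows [0=1,2->1,1->3] -> levels [6 6 7 3]
Step 4: flows [0=1,2->1,1->3] -> levels [6 6 6 4]
Step 5: flows [0=1,1=2,1->3] -> levels [6 5 6 5]
Step 6: flows [0->1,2->1,1=3] -> levels [5 7 5 5]
Step 7: flows [1->0,1->2,1->3] -> levels [6 4 6 6]
Step 8: flows [0->1,2->1,3->1] -> levels [5 7 5 5]
  -> period-2 cycle (repeats step 6); tank 1 never drops to <=3
Tank 1 never reaches <=3 within 15 steps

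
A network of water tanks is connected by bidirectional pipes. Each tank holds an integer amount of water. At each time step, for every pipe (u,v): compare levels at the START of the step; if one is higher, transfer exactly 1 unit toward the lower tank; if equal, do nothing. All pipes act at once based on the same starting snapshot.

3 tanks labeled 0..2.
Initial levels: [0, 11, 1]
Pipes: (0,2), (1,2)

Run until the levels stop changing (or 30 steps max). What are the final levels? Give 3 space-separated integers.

Answer: 4 4 4

Derivation:
Step 1: flows [2->0,1->2] -> levels [1 10 1]
Step 2: flows [0=2,1->2] -> levels [1 9 2]
Step 3: flows [2->0,1->2] -> levels [2 8 2]
Step 4: flows [0=2,1->2] -> levels [2 7 3]
Step 5: flows [2->0,1->2] -> levels [3 6 3]
Step 6: flows [0=2,1->2] -> levels [3 5 4]
Step 7: flows [2->0,1->2] -> levels [4 4 4]
Step 8: flows [0=2,1=2] -> levels [4 4 4]
  -> stable (no change)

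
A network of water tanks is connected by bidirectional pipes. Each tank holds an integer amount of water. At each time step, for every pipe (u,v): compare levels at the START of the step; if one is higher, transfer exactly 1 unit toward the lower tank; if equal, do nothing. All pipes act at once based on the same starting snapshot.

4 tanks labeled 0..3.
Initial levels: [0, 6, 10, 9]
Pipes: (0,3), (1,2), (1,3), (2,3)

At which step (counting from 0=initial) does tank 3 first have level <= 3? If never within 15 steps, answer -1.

Step 1: flows [3->0,2->1,3->1,2->3] -> levels [1 8 8 8]
Step 2: flows [3->0,1=2,1=3,2=3] -> levels [2 8 8 7]
Step 3: flows [3->0,1=2,1->3,2->3] -> levels [3 7 7 8]
Step 4: flows [3->0,1=2,3->1,3->2] -> levels [4 8 8 5]
Step 5: flows [3->0,1=2,1->3,2->3] -> levels [5 7 7 6]
Step 6: flows [3->0,1=2,1->3,2->3] -> levels [6 6 6 7]
Step 7: flows [3->0,1=2,3->1,3->2] -> levels [7 7 7 4]
Step 8: flows [0->3,1=2,1->3,2->3] -> levels [6 6 6 7]
  -> period-2 cycle (repeats step 6); tank 3 never drops to <=3
Tank 3 never reaches <=3 within 15 steps

Answer: -1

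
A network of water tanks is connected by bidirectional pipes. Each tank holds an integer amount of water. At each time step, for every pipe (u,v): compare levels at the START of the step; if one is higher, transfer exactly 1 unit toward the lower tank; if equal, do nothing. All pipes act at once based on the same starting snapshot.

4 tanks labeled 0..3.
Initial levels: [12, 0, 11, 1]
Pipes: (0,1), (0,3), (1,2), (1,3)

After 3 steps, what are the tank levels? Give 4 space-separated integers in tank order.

Answer: 6 5 8 5

Derivation:
Step 1: flows [0->1,0->3,2->1,3->1] -> levels [10 3 10 1]
Step 2: flows [0->1,0->3,2->1,1->3] -> levels [8 4 9 3]
Step 3: flows [0->1,0->3,2->1,1->3] -> levels [6 5 8 5]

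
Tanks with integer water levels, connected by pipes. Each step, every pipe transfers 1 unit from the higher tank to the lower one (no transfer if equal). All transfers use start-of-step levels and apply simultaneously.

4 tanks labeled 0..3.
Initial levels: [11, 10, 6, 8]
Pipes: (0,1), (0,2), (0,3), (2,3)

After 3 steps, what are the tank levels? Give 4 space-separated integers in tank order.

Step 1: flows [0->1,0->2,0->3,3->2] -> levels [8 11 8 8]
Step 2: flows [1->0,0=2,0=3,2=3] -> levels [9 10 8 8]
Step 3: flows [1->0,0->2,0->3,2=3] -> levels [8 9 9 9]

Answer: 8 9 9 9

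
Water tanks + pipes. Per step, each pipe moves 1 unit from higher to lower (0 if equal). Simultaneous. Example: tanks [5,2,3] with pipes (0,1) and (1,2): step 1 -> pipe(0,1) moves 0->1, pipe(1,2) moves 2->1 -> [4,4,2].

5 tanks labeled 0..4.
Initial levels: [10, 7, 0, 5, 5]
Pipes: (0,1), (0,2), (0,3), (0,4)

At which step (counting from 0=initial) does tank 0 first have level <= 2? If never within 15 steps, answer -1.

Answer: -1

Derivation:
Step 1: flows [0->1,0->2,0->3,0->4] -> levels [6 8 1 6 6]
Step 2: flows [1->0,0->2,0=3,0=4] -> levels [6 7 2 6 6]
Step 3: flows [1->0,0->2,0=3,0=4] -> levels [6 6 3 6 6]
Step 4: flows [0=1,0->2,0=3,0=4] -> levels [5 6 4 6 6]
Step 5: flows [1->0,0->2,3->0,4->0] -> levels [7 5 5 5 5]
Step 6: flows [0->1,0->2,0->3,0->4] -> levels [3 6 6 6 6]
Step 7: flows [1->0,2->0,3->0,4->0] -> levels [7 5 5 5 5]
  -> period-2 cycle (repeats step 5); tank 0 never drops to <=2
Tank 0 never reaches <=2 within 15 steps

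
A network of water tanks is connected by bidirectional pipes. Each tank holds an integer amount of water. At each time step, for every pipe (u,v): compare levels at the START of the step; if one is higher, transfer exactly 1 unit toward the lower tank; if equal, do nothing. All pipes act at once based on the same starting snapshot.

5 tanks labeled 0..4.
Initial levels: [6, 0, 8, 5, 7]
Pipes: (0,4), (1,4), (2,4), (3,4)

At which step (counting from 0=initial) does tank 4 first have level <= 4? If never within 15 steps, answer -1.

Answer: 3

Derivation:
Step 1: flows [4->0,4->1,2->4,4->3] -> levels [7 1 7 6 5]
Step 2: flows [0->4,4->1,2->4,3->4] -> levels [6 2 6 5 7]
Step 3: flows [4->0,4->1,4->2,4->3] -> levels [7 3 7 6 3]
Tank 4 first reaches <=4 at step 3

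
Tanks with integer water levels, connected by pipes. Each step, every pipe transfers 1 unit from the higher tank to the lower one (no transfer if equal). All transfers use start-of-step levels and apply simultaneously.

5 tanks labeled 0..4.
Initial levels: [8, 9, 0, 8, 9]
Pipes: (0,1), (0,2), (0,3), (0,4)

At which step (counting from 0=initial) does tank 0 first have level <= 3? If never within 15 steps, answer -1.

Step 1: flows [1->0,0->2,0=3,4->0] -> levels [9 8 1 8 8]
Step 2: flows [0->1,0->2,0->3,0->4] -> levels [5 9 2 9 9]
Step 3: flows [1->0,0->2,3->0,4->0] -> levels [7 8 3 8 8]
Step 4: flows [1->0,0->2,3->0,4->0] -> levels [9 7 4 7 7]
Step 5: flows [0->1,0->2,0->3,0->4] -> levels [5 8 5 8 8]
Step 6: flows [1->0,0=2,3->0,4->0] -> levels [8 7 5 7 7]
Step 7: flows [0->1,0->2,0->3,0->4] -> levels [4 8 6 8 8]
Step 8: flows [1->0,2->0,3->0,4->0] -> levels [8 7 5 7 7]
  -> period-2 cycle (repeats step 6); tank 0 never drops to <=3
Tank 0 never reaches <=3 within 15 steps

Answer: -1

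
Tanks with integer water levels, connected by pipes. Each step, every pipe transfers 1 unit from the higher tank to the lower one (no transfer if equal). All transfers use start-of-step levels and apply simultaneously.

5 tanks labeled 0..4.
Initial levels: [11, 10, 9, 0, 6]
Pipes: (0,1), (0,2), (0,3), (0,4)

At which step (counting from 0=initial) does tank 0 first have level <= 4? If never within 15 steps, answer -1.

Step 1: flows [0->1,0->2,0->3,0->4] -> levels [7 11 10 1 7]
Step 2: flows [1->0,2->0,0->3,0=4] -> levels [8 10 9 2 7]
Step 3: flows [1->0,2->0,0->3,0->4] -> levels [8 9 8 3 8]
Step 4: flows [1->0,0=2,0->3,0=4] -> levels [8 8 8 4 8]
Step 5: flows [0=1,0=2,0->3,0=4] -> levels [7 8 8 5 8]
Step 6: flows [1->0,2->0,0->3,4->0] -> levels [9 7 7 6 7]
Step 7: flows [0->1,0->2,0->3,0->4] -> levels [5 8 8 7 8]
Step 8: flows [1->0,2->0,3->0,4->0] -> levels [9 7 7 6 7]
  -> period-2 cycle (repeats step 6); tank 0 never drops to <=4
Tank 0 never reaches <=4 within 15 steps

Answer: -1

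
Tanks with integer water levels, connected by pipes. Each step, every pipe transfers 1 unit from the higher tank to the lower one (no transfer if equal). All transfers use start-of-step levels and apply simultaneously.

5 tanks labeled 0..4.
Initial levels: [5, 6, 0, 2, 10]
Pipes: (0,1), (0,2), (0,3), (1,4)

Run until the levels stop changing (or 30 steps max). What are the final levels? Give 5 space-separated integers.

Answer: 3 7 4 4 5

Derivation:
Step 1: flows [1->0,0->2,0->3,4->1] -> levels [4 6 1 3 9]
Step 2: flows [1->0,0->2,0->3,4->1] -> levels [3 6 2 4 8]
Step 3: flows [1->0,0->2,3->0,4->1] -> levels [4 6 3 3 7]
Step 4: flows [1->0,0->2,0->3,4->1] -> levels [3 6 4 4 6]
Step 5: flows [1->0,2->0,3->0,1=4] -> levels [6 5 3 3 6]
Step 6: flows [0->1,0->2,0->3,4->1] -> levels [3 7 4 4 5]
Step 7: flows [1->0,2->0,3->0,1->4] -> levels [6 5 3 3 6]
  -> period-2 cycle: step 7 state = step 5 state; never stabilizes
  -> state at step 30: (30-5) mod 2 = 1, same as step 6 -> [3 7 4 4 5]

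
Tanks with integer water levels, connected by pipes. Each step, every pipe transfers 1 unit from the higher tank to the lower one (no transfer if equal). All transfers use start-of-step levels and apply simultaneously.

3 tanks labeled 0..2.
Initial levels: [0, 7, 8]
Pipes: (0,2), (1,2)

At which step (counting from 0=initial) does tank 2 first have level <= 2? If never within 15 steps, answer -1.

Answer: -1

Derivation:
Step 1: flows [2->0,2->1] -> levels [1 8 6]
Step 2: flows [2->0,1->2] -> levels [2 7 6]
Step 3: flows [2->0,1->2] -> levels [3 6 6]
Step 4: flows [2->0,1=2] -> levels [4 6 5]
Step 5: flows [2->0,1->2] -> levels [5 5 5]
Step 6: flows [0=2,1=2] -> levels [5 5 5]
  -> stable; tank 2 stays at 5 > 2
Tank 2 never reaches <=2 within 15 steps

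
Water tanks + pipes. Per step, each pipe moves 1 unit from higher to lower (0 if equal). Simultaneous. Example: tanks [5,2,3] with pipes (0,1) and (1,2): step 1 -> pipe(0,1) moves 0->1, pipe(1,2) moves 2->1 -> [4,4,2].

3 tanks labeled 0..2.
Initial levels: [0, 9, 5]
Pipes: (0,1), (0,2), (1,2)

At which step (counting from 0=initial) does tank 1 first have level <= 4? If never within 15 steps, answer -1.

Answer: 3

Derivation:
Step 1: flows [1->0,2->0,1->2] -> levels [2 7 5]
Step 2: flows [1->0,2->0,1->2] -> levels [4 5 5]
Step 3: flows [1->0,2->0,1=2] -> levels [6 4 4]
Tank 1 first reaches <=4 at step 3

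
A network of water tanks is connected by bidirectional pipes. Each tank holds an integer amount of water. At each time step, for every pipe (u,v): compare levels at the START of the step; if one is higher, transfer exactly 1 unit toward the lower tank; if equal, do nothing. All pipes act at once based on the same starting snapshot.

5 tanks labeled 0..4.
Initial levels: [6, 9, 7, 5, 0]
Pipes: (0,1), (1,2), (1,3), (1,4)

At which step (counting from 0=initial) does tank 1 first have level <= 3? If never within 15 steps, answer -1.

Answer: -1

Derivation:
Step 1: flows [1->0,1->2,1->3,1->4] -> levels [7 5 8 6 1]
Step 2: flows [0->1,2->1,3->1,1->4] -> levels [6 7 7 5 2]
Step 3: flows [1->0,1=2,1->3,1->4] -> levels [7 4 7 6 3]
Step 4: flows [0->1,2->1,3->1,1->4] -> levels [6 6 6 5 4]
Step 5: flows [0=1,1=2,1->3,1->4] -> levels [6 4 6 6 5]
Step 6: flows [0->1,2->1,3->1,4->1] -> levels [5 8 5 5 4]
Step 7: flows [1->0,1->2,1->3,1->4] -> levels [6 4 6 6 5]
  -> period-2 cycle (repeats step 5); tank 1 never drops to <=3
Tank 1 never reaches <=3 within 15 steps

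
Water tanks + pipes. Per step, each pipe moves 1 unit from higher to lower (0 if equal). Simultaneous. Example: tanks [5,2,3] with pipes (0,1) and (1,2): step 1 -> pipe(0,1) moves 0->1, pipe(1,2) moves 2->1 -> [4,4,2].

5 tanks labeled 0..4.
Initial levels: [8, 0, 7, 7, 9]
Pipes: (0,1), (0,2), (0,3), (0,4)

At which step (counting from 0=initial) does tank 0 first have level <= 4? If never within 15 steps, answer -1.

Step 1: flows [0->1,0->2,0->3,4->0] -> levels [6 1 8 8 8]
Step 2: flows [0->1,2->0,3->0,4->0] -> levels [8 2 7 7 7]
Step 3: flows [0->1,0->2,0->3,0->4] -> levels [4 3 8 8 8]
Tank 0 first reaches <=4 at step 3

Answer: 3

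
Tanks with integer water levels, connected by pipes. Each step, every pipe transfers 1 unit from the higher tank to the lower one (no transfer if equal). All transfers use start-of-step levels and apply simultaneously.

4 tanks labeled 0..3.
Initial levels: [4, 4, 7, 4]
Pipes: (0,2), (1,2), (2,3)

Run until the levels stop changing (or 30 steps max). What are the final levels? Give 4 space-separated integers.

Step 1: flows [2->0,2->1,2->3] -> levels [5 5 4 5]
Step 2: flows [0->2,1->2,3->2] -> levels [4 4 7 4]
  -> period-2 cycle: step 2 state = step 0 state; never stabilizes
  -> state at step 30: (30-0) mod 2 = 0, same as step 0 -> [4 4 7 4]

Answer: 4 4 7 4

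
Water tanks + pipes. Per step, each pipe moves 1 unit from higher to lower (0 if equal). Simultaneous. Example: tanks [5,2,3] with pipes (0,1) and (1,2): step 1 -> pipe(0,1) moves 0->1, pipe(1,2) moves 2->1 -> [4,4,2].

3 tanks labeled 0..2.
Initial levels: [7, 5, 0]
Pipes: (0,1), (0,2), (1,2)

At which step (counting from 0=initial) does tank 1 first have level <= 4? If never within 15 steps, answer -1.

Step 1: flows [0->1,0->2,1->2] -> levels [5 5 2]
Step 2: flows [0=1,0->2,1->2] -> levels [4 4 4]
Tank 1 first reaches <=4 at step 2

Answer: 2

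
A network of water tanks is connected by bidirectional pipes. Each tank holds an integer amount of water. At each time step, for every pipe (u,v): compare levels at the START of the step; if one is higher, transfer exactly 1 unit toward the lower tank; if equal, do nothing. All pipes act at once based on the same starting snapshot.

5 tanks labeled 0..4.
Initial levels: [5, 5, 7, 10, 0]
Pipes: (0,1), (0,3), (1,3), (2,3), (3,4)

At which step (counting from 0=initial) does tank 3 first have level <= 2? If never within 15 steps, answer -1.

Answer: -1

Derivation:
Step 1: flows [0=1,3->0,3->1,3->2,3->4] -> levels [6 6 8 6 1]
Step 2: flows [0=1,0=3,1=3,2->3,3->4] -> levels [6 6 7 6 2]
Step 3: flows [0=1,0=3,1=3,2->3,3->4] -> levels [6 6 6 6 3]
Step 4: flows [0=1,0=3,1=3,2=3,3->4] -> levels [6 6 6 5 4]
Step 5: flows [0=1,0->3,1->3,2->3,3->4] -> levels [5 5 5 7 5]
Step 6: flows [0=1,3->0,3->1,3->2,3->4] -> levels [6 6 6 3 6]
Step 7: flows [0=1,0->3,1->3,2->3,4->3] -> levels [5 5 5 7 5]
  -> period-2 cycle (repeats step 5); tank 3 never drops to <=2
Tank 3 never reaches <=2 within 15 steps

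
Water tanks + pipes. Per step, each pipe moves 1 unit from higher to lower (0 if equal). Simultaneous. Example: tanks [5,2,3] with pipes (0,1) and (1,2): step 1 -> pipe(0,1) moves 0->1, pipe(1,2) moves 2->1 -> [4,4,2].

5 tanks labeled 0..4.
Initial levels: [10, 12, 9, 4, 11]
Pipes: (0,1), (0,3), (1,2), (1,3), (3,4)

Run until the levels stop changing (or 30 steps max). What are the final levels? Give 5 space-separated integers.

Answer: 8 10 9 10 9

Derivation:
Step 1: flows [1->0,0->3,1->2,1->3,4->3] -> levels [10 9 10 7 10]
Step 2: flows [0->1,0->3,2->1,1->3,4->3] -> levels [8 10 9 10 9]
Step 3: flows [1->0,3->0,1->2,1=3,3->4] -> levels [10 8 10 8 10]
Step 4: flows [0->1,0->3,2->1,1=3,4->3] -> levels [8 10 9 10 9]
  -> period-2 cycle: step 4 state = step 2 state; never stabilizes
  -> state at step 30: (30-2) mod 2 = 0, same as step 2 -> [8 10 9 10 9]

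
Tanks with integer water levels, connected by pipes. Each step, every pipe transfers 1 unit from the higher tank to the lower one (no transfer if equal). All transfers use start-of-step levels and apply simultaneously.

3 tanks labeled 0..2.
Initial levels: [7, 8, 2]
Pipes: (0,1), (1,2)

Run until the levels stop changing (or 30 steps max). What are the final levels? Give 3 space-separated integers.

Step 1: flows [1->0,1->2] -> levels [8 6 3]
Step 2: flows [0->1,1->2] -> levels [7 6 4]
Step 3: flows [0->1,1->2] -> levels [6 6 5]
Step 4: flows [0=1,1->2] -> levels [6 5 6]
Step 5: flows [0->1,2->1] -> levels [5 7 5]
Step 6: flows [1->0,1->2] -> levels [6 5 6]
  -> period-2 cycle: step 6 state = step 4 state; never stabilizes
  -> state at step 30: (30-4) mod 2 = 0, same as step 4 -> [6 5 6]

Answer: 6 5 6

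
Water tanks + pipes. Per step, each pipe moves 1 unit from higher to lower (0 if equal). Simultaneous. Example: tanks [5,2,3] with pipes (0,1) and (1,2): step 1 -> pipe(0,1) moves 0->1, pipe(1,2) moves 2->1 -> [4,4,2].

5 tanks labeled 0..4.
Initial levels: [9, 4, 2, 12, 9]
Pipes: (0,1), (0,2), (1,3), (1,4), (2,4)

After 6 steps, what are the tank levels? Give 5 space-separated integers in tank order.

Step 1: flows [0->1,0->2,3->1,4->1,4->2] -> levels [7 7 4 11 7]
Step 2: flows [0=1,0->2,3->1,1=4,4->2] -> levels [6 8 6 10 6]
Step 3: flows [1->0,0=2,3->1,1->4,2=4] -> levels [7 7 6 9 7]
Step 4: flows [0=1,0->2,3->1,1=4,4->2] -> levels [6 8 8 8 6]
Step 5: flows [1->0,2->0,1=3,1->4,2->4] -> levels [8 6 6 8 8]
Step 6: flows [0->1,0->2,3->1,4->1,4->2] -> levels [6 9 8 7 6]

Answer: 6 9 8 7 6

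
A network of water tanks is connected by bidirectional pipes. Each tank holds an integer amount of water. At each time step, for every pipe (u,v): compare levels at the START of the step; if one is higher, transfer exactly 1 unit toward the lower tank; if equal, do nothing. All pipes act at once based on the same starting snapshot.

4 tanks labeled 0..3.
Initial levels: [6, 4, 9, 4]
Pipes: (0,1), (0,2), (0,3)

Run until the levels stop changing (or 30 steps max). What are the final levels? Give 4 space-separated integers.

Answer: 8 5 5 5

Derivation:
Step 1: flows [0->1,2->0,0->3] -> levels [5 5 8 5]
Step 2: flows [0=1,2->0,0=3] -> levels [6 5 7 5]
Step 3: flows [0->1,2->0,0->3] -> levels [5 6 6 6]
Step 4: flows [1->0,2->0,3->0] -> levels [8 5 5 5]
Step 5: flows [0->1,0->2,0->3] -> levels [5 6 6 6]
  -> period-2 cycle: step 5 state = step 3 state; never stabilizes
  -> state at step 30: (30-3) mod 2 = 1, same as step 4 -> [8 5 5 5]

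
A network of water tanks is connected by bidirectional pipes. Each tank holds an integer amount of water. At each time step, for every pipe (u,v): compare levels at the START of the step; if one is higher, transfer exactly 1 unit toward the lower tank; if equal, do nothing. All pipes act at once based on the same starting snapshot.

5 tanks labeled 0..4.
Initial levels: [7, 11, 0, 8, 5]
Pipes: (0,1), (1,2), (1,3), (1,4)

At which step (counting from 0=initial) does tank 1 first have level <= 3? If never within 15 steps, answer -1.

Answer: -1

Derivation:
Step 1: flows [1->0,1->2,1->3,1->4] -> levels [8 7 1 9 6]
Step 2: flows [0->1,1->2,3->1,1->4] -> levels [7 7 2 8 7]
Step 3: flows [0=1,1->2,3->1,1=4] -> levels [7 7 3 7 7]
Step 4: flows [0=1,1->2,1=3,1=4] -> levels [7 6 4 7 7]
Step 5: flows [0->1,1->2,3->1,4->1] -> levels [6 8 5 6 6]
Step 6: flows [1->0,1->2,1->3,1->4] -> levels [7 4 6 7 7]
Step 7: flows [0->1,2->1,3->1,4->1] -> levels [6 8 5 6 6]
  -> period-2 cycle (repeats step 5); tank 1 never drops to <=3
Tank 1 never reaches <=3 within 15 steps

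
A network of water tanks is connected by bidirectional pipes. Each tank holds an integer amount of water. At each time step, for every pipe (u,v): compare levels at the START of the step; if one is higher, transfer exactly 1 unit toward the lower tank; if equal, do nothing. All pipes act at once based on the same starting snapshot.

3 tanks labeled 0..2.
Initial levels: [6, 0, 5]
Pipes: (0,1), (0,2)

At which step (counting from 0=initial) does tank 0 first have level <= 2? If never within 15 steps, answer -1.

Step 1: flows [0->1,0->2] -> levels [4 1 6]
Step 2: flows [0->1,2->0] -> levels [4 2 5]
Step 3: flows [0->1,2->0] -> levels [4 3 4]
Step 4: flows [0->1,0=2] -> levels [3 4 4]
Step 5: flows [1->0,2->0] -> levels [5 3 3]
Step 6: flows [0->1,0->2] -> levels [3 4 4]
  -> period-2 cycle (repeats step 4); tank 0 never drops to <=2
Tank 0 never reaches <=2 within 15 steps

Answer: -1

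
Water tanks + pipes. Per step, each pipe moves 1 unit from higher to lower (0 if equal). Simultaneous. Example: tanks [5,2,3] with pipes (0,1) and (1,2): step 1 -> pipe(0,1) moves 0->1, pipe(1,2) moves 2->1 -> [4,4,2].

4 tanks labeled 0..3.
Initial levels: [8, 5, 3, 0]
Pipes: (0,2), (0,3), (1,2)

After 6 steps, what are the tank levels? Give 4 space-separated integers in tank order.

Answer: 3 4 5 4

Derivation:
Step 1: flows [0->2,0->3,1->2] -> levels [6 4 5 1]
Step 2: flows [0->2,0->3,2->1] -> levels [4 5 5 2]
Step 3: flows [2->0,0->3,1=2] -> levels [4 5 4 3]
Step 4: flows [0=2,0->3,1->2] -> levels [3 4 5 4]
Step 5: flows [2->0,3->0,2->1] -> levels [5 5 3 3]
Step 6: flows [0->2,0->3,1->2] -> levels [3 4 5 4]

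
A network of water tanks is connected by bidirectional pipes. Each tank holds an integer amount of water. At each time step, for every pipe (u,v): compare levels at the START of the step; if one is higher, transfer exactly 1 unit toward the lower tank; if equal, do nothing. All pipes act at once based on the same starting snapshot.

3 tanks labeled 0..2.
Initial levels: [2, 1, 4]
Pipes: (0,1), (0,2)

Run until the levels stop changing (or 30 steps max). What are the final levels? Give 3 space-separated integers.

Step 1: flows [0->1,2->0] -> levels [2 2 3]
Step 2: flows [0=1,2->0] -> levels [3 2 2]
Step 3: flows [0->1,0->2] -> levels [1 3 3]
Step 4: flows [1->0,2->0] -> levels [3 2 2]
  -> period-2 cycle: step 4 state = step 2 state; never stabilizes
  -> state at step 30: (30-2) mod 2 = 0, same as step 2 -> [3 2 2]

Answer: 3 2 2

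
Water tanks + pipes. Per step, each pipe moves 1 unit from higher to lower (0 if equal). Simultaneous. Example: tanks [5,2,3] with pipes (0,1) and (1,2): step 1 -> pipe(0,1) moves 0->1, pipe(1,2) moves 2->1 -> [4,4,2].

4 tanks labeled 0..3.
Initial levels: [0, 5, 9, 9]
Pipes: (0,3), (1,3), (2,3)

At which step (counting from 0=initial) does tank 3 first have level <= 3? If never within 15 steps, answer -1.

Step 1: flows [3->0,3->1,2=3] -> levels [1 6 9 7]
Step 2: flows [3->0,3->1,2->3] -> levels [2 7 8 6]
Step 3: flows [3->0,1->3,2->3] -> levels [3 6 7 7]
Step 4: flows [3->0,3->1,2=3] -> levels [4 7 7 5]
Step 5: flows [3->0,1->3,2->3] -> levels [5 6 6 6]
Step 6: flows [3->0,1=3,2=3] -> levels [6 6 6 5]
Step 7: flows [0->3,1->3,2->3] -> levels [5 5 5 8]
Step 8: flows [3->0,3->1,3->2] -> levels [6 6 6 5]
  -> period-2 cycle (repeats step 6); tank 3 never drops to <=3
Tank 3 never reaches <=3 within 15 steps

Answer: -1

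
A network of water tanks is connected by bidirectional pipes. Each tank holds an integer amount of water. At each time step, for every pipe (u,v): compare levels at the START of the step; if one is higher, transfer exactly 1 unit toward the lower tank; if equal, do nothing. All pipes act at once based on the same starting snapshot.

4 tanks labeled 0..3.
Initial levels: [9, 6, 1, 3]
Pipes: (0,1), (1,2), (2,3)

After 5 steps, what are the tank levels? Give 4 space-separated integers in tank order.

Answer: 5 5 5 4

Derivation:
Step 1: flows [0->1,1->2,3->2] -> levels [8 6 3 2]
Step 2: flows [0->1,1->2,2->3] -> levels [7 6 3 3]
Step 3: flows [0->1,1->2,2=3] -> levels [6 6 4 3]
Step 4: flows [0=1,1->2,2->3] -> levels [6 5 4 4]
Step 5: flows [0->1,1->2,2=3] -> levels [5 5 5 4]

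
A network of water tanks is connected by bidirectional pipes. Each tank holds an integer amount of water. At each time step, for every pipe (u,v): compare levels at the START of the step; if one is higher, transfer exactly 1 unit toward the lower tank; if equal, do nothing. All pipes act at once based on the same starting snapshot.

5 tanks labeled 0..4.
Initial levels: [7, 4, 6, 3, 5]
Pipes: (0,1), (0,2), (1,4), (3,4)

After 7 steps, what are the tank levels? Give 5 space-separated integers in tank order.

Answer: 5 6 7 4 3

Derivation:
Step 1: flows [0->1,0->2,4->1,4->3] -> levels [5 6 7 4 3]
Step 2: flows [1->0,2->0,1->4,3->4] -> levels [7 4 6 3 5]
  -> period-2 cycle: step 2 state = step 0 state
  -> state at step 7: (7-0) mod 2 = 1, same as step 1 -> [5 6 7 4 3]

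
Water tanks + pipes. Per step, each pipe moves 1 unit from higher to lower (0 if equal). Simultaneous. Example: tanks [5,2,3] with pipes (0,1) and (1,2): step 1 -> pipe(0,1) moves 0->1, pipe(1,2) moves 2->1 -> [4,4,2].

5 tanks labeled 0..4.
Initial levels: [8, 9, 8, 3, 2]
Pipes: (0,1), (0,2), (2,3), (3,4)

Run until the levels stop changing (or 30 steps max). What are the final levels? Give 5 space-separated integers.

Answer: 5 7 6 7 5

Derivation:
Step 1: flows [1->0,0=2,2->3,3->4] -> levels [9 8 7 3 3]
Step 2: flows [0->1,0->2,2->3,3=4] -> levels [7 9 7 4 3]
Step 3: flows [1->0,0=2,2->3,3->4] -> levels [8 8 6 4 4]
Step 4: flows [0=1,0->2,2->3,3=4] -> levels [7 8 6 5 4]
Step 5: flows [1->0,0->2,2->3,3->4] -> levels [7 7 6 5 5]
Step 6: flows [0=1,0->2,2->3,3=4] -> levels [6 7 6 6 5]
Step 7: flows [1->0,0=2,2=3,3->4] -> levels [7 6 6 5 6]
Step 8: flows [0->1,0->2,2->3,4->3] -> levels [5 7 6 7 5]
Step 9: flows [1->0,2->0,3->2,3->4] -> levels [7 6 6 5 6]
  -> period-2 cycle: step 9 state = step 7 state; never stabilizes
  -> state at step 30: (30-7) mod 2 = 1, same as step 8 -> [5 7 6 7 5]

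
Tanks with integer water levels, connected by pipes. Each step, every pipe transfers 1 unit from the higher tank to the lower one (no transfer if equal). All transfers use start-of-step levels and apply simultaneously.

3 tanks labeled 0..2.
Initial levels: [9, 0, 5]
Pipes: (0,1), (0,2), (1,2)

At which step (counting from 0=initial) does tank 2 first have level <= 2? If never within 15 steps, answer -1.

Answer: -1

Derivation:
Step 1: flows [0->1,0->2,2->1] -> levels [7 2 5]
Step 2: flows [0->1,0->2,2->1] -> levels [5 4 5]
Step 3: flows [0->1,0=2,2->1] -> levels [4 6 4]
Step 4: flows [1->0,0=2,1->2] -> levels [5 4 5]
  -> period-2 cycle (repeats step 2); tank 2 never drops to <=2
Tank 2 never reaches <=2 within 15 steps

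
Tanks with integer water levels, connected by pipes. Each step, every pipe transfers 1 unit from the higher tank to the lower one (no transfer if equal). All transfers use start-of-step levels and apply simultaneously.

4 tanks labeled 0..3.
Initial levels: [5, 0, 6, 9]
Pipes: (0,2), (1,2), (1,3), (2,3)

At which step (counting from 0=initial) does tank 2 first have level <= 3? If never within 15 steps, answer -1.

Answer: 3

Derivation:
Step 1: flows [2->0,2->1,3->1,3->2] -> levels [6 2 5 7]
Step 2: flows [0->2,2->1,3->1,3->2] -> levels [5 4 6 5]
Step 3: flows [2->0,2->1,3->1,2->3] -> levels [6 6 3 5]
Tank 2 first reaches <=3 at step 3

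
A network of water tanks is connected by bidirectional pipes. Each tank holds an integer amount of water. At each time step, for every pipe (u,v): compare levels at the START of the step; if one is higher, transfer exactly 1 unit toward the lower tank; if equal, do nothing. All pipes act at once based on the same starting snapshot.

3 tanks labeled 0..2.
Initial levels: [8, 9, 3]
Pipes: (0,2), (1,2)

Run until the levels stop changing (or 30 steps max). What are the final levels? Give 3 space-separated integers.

Step 1: flows [0->2,1->2] -> levels [7 8 5]
Step 2: flows [0->2,1->2] -> levels [6 7 7]
Step 3: flows [2->0,1=2] -> levels [7 7 6]
Step 4: flows [0->2,1->2] -> levels [6 6 8]
Step 5: flows [2->0,2->1] -> levels [7 7 6]
  -> period-2 cycle: step 5 state = step 3 state; never stabilizes
  -> state at step 30: (30-3) mod 2 = 1, same as step 4 -> [6 6 8]

Answer: 6 6 8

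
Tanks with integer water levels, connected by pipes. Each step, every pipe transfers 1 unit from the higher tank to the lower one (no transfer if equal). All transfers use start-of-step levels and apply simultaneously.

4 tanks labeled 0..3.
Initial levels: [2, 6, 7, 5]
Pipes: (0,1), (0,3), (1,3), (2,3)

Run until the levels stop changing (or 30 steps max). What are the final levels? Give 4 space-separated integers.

Step 1: flows [1->0,3->0,1->3,2->3] -> levels [4 4 6 6]
Step 2: flows [0=1,3->0,3->1,2=3] -> levels [5 5 6 4]
Step 3: flows [0=1,0->3,1->3,2->3] -> levels [4 4 5 7]
Step 4: flows [0=1,3->0,3->1,3->2] -> levels [5 5 6 4]
  -> period-2 cycle: step 4 state = step 2 state; never stabilizes
  -> state at step 30: (30-2) mod 2 = 0, same as step 2 -> [5 5 6 4]

Answer: 5 5 6 4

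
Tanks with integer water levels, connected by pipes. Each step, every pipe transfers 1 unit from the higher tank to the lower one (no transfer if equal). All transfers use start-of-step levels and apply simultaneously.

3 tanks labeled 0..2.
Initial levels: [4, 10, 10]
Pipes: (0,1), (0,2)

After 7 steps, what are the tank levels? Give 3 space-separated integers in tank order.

Step 1: flows [1->0,2->0] -> levels [6 9 9]
Step 2: flows [1->0,2->0] -> levels [8 8 8]
Step 3: flows [0=1,0=2] -> levels [8 8 8]
  -> stable; steps 4..7 unchanged -> [8 8 8]

Answer: 8 8 8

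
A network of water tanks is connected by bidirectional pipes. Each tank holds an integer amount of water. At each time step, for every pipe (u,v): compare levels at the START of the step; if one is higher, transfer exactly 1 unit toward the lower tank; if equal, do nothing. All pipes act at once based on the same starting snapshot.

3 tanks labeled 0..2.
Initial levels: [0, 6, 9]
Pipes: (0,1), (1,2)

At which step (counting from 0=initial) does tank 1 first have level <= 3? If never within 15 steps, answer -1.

Step 1: flows [1->0,2->1] -> levels [1 6 8]
Step 2: flows [1->0,2->1] -> levels [2 6 7]
Step 3: flows [1->0,2->1] -> levels [3 6 6]
Step 4: flows [1->0,1=2] -> levels [4 5 6]
Step 5: flows [1->0,2->1] -> levels [5 5 5]
Step 6: flows [0=1,1=2] -> levels [5 5 5]
  -> stable; tank 1 stays at 5 > 3
Tank 1 never reaches <=3 within 15 steps

Answer: -1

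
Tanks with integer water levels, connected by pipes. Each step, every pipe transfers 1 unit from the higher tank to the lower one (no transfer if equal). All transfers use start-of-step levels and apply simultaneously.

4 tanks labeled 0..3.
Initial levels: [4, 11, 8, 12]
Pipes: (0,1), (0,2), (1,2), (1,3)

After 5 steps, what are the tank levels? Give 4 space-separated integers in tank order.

Step 1: flows [1->0,2->0,1->2,3->1] -> levels [6 10 8 11]
Step 2: flows [1->0,2->0,1->2,3->1] -> levels [8 9 8 10]
Step 3: flows [1->0,0=2,1->2,3->1] -> levels [9 8 9 9]
Step 4: flows [0->1,0=2,2->1,3->1] -> levels [8 11 8 8]
Step 5: flows [1->0,0=2,1->2,1->3] -> levels [9 8 9 9]

Answer: 9 8 9 9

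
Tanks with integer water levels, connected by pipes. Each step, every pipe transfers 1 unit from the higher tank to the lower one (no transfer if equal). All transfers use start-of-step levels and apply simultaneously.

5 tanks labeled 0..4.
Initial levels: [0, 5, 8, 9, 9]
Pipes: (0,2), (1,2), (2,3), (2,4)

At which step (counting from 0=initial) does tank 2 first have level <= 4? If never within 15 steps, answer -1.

Step 1: flows [2->0,2->1,3->2,4->2] -> levels [1 6 8 8 8]
Step 2: flows [2->0,2->1,2=3,2=4] -> levels [2 7 6 8 8]
Step 3: flows [2->0,1->2,3->2,4->2] -> levels [3 6 8 7 7]
Step 4: flows [2->0,2->1,2->3,2->4] -> levels [4 7 4 8 8]
Tank 2 first reaches <=4 at step 4

Answer: 4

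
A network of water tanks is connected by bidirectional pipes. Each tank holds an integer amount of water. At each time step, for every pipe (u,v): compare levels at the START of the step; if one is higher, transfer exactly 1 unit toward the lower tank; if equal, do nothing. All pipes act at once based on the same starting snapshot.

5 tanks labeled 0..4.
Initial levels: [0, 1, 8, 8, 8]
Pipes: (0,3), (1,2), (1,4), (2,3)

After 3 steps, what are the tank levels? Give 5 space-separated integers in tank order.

Step 1: flows [3->0,2->1,4->1,2=3] -> levels [1 3 7 7 7]
Step 2: flows [3->0,2->1,4->1,2=3] -> levels [2 5 6 6 6]
Step 3: flows [3->0,2->1,4->1,2=3] -> levels [3 7 5 5 5]

Answer: 3 7 5 5 5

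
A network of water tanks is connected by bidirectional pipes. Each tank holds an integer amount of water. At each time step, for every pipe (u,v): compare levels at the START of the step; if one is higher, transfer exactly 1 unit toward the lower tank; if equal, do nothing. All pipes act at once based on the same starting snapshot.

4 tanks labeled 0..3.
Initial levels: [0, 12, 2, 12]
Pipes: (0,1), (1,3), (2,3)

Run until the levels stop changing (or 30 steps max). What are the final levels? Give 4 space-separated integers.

Answer: 7 5 6 8

Derivation:
Step 1: flows [1->0,1=3,3->2] -> levels [1 11 3 11]
Step 2: flows [1->0,1=3,3->2] -> levels [2 10 4 10]
Step 3: flows [1->0,1=3,3->2] -> levels [3 9 5 9]
Step 4: flows [1->0,1=3,3->2] -> levels [4 8 6 8]
Step 5: flows [1->0,1=3,3->2] -> levels [5 7 7 7]
Step 6: flows [1->0,1=3,2=3] -> levels [6 6 7 7]
Step 7: flows [0=1,3->1,2=3] -> levels [6 7 7 6]
Step 8: flows [1->0,1->3,2->3] -> levels [7 5 6 8]
Step 9: flows [0->1,3->1,3->2] -> levels [6 7 7 6]
  -> period-2 cycle: step 9 state = step 7 state; never stabilizes
  -> state at step 30: (30-7) mod 2 = 1, same as step 8 -> [7 5 6 8]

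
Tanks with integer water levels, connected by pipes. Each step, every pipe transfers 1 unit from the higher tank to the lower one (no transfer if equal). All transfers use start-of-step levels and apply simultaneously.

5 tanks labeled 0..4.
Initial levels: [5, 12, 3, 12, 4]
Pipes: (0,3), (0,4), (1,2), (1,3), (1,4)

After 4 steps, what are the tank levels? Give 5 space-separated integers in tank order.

Answer: 9 8 7 6 6

Derivation:
Step 1: flows [3->0,0->4,1->2,1=3,1->4] -> levels [5 10 4 11 6]
Step 2: flows [3->0,4->0,1->2,3->1,1->4] -> levels [7 9 5 9 6]
Step 3: flows [3->0,0->4,1->2,1=3,1->4] -> levels [7 7 6 8 8]
Step 4: flows [3->0,4->0,1->2,3->1,4->1] -> levels [9 8 7 6 6]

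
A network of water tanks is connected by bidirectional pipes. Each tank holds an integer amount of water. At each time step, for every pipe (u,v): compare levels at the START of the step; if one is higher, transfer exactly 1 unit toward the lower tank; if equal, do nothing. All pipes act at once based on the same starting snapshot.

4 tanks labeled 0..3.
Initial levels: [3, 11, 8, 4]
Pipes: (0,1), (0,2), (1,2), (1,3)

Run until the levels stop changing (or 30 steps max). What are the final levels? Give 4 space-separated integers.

Answer: 7 5 7 7

Derivation:
Step 1: flows [1->0,2->0,1->2,1->3] -> levels [5 8 8 5]
Step 2: flows [1->0,2->0,1=2,1->3] -> levels [7 6 7 6]
Step 3: flows [0->1,0=2,2->1,1=3] -> levels [6 8 6 6]
Step 4: flows [1->0,0=2,1->2,1->3] -> levels [7 5 7 7]
Step 5: flows [0->1,0=2,2->1,3->1] -> levels [6 8 6 6]
  -> period-2 cycle: step 5 state = step 3 state; never stabilizes
  -> state at step 30: (30-3) mod 2 = 1, same as step 4 -> [7 5 7 7]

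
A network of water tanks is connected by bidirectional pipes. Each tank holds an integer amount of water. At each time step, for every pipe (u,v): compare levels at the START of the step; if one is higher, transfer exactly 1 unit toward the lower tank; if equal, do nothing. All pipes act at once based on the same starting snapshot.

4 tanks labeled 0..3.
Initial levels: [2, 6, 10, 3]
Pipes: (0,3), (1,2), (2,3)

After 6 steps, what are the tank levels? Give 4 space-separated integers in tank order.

Answer: 5 5 6 5

Derivation:
Step 1: flows [3->0,2->1,2->3] -> levels [3 7 8 3]
Step 2: flows [0=3,2->1,2->3] -> levels [3 8 6 4]
Step 3: flows [3->0,1->2,2->3] -> levels [4 7 6 4]
Step 4: flows [0=3,1->2,2->3] -> levels [4 6 6 5]
Step 5: flows [3->0,1=2,2->3] -> levels [5 6 5 5]
Step 6: flows [0=3,1->2,2=3] -> levels [5 5 6 5]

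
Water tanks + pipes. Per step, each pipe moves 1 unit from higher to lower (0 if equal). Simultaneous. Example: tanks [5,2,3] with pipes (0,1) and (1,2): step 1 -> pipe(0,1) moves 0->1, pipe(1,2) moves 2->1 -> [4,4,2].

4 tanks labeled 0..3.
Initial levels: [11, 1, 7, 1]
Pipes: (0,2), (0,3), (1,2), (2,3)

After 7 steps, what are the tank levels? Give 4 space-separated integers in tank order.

Answer: 4 5 5 6

Derivation:
Step 1: flows [0->2,0->3,2->1,2->3] -> levels [9 2 6 3]
Step 2: flows [0->2,0->3,2->1,2->3] -> levels [7 3 5 5]
Step 3: flows [0->2,0->3,2->1,2=3] -> levels [5 4 5 6]
Step 4: flows [0=2,3->0,2->1,3->2] -> levels [6 5 5 4]
Step 5: flows [0->2,0->3,1=2,2->3] -> levels [4 5 5 6]
Step 6: flows [2->0,3->0,1=2,3->2] -> levels [6 5 5 4]
  -> period-2 cycle: step 6 state = step 4 state
  -> state at step 7: (7-4) mod 2 = 1, same as step 5 -> [4 5 5 6]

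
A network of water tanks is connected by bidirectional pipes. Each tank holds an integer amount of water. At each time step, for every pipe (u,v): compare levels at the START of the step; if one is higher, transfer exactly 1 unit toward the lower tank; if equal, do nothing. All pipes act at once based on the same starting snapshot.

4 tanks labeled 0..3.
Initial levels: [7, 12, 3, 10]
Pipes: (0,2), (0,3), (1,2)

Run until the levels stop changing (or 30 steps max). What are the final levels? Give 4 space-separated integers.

Answer: 7 8 9 8

Derivation:
Step 1: flows [0->2,3->0,1->2] -> levels [7 11 5 9]
Step 2: flows [0->2,3->0,1->2] -> levels [7 10 7 8]
Step 3: flows [0=2,3->0,1->2] -> levels [8 9 8 7]
Step 4: flows [0=2,0->3,1->2] -> levels [7 8 9 8]
Step 5: flows [2->0,3->0,2->1] -> levels [9 9 7 7]
Step 6: flows [0->2,0->3,1->2] -> levels [7 8 9 8]
  -> period-2 cycle: step 6 state = step 4 state; never stabilizes
  -> state at step 30: (30-4) mod 2 = 0, same as step 4 -> [7 8 9 8]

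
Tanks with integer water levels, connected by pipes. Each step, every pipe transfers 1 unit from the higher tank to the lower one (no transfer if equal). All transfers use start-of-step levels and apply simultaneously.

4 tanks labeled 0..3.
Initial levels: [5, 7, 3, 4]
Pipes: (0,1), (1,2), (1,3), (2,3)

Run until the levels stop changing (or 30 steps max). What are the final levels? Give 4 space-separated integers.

Step 1: flows [1->0,1->2,1->3,3->2] -> levels [6 4 5 4]
Step 2: flows [0->1,2->1,1=3,2->3] -> levels [5 6 3 5]
Step 3: flows [1->0,1->2,1->3,3->2] -> levels [6 3 5 5]
Step 4: flows [0->1,2->1,3->1,2=3] -> levels [5 6 4 4]
Step 5: flows [1->0,1->2,1->3,2=3] -> levels [6 3 5 5]
  -> period-2 cycle: step 5 state = step 3 state; never stabilizes
  -> state at step 30: (30-3) mod 2 = 1, same as step 4 -> [5 6 4 4]

Answer: 5 6 4 4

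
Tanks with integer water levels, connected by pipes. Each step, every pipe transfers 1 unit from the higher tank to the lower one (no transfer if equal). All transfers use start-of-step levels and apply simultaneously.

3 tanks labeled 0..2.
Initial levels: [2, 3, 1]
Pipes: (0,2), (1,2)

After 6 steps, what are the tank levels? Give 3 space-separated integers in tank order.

Step 1: flows [0->2,1->2] -> levels [1 2 3]
Step 2: flows [2->0,2->1] -> levels [2 3 1]
  -> period-2 cycle: step 2 state = step 0 state
  -> state at step 6: (6-0) mod 2 = 0, same as step 0 -> [2 3 1]

Answer: 2 3 1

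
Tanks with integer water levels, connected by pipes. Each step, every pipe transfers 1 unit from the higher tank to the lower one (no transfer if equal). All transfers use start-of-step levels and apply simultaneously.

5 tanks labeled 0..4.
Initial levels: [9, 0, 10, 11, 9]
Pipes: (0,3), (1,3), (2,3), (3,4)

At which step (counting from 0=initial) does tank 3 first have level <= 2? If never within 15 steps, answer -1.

Answer: -1

Derivation:
Step 1: flows [3->0,3->1,3->2,3->4] -> levels [10 1 11 7 10]
Step 2: flows [0->3,3->1,2->3,4->3] -> levels [9 2 10 9 9]
Step 3: flows [0=3,3->1,2->3,3=4] -> levels [9 3 9 9 9]
Step 4: flows [0=3,3->1,2=3,3=4] -> levels [9 4 9 8 9]
Step 5: flows [0->3,3->1,2->3,4->3] -> levels [8 5 8 10 8]
Step 6: flows [3->0,3->1,3->2,3->4] -> levels [9 6 9 6 9]
Step 7: flows [0->3,1=3,2->3,4->3] -> levels [8 6 8 9 8]
Step 8: flows [3->0,3->1,3->2,3->4] -> levels [9 7 9 5 9]
Step 9: flows [0->3,1->3,2->3,4->3] -> levels [8 6 8 9 8]
  -> period-2 cycle (repeats step 7); tank 3 never drops to <=2
Tank 3 never reaches <=2 within 15 steps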